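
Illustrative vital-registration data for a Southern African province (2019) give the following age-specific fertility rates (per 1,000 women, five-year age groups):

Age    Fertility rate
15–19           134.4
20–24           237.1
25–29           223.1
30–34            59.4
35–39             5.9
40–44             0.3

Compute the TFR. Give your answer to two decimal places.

3.30

Sum of ASFRs = 134.4 + 237.1 + 223.1 + 59.4 + 5.9 + 0.3 = 660.2
TFR = 5 × 660.2 / 1000 = 3.301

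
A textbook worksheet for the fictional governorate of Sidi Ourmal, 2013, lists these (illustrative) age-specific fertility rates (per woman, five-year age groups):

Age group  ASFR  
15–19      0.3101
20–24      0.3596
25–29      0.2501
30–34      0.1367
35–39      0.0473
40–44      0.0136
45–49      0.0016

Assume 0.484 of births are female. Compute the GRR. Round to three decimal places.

Proportion female at birth = 0.484.
Sum of ASFRs = 0.3101 + 0.3596 + 0.2501 + 0.1367 + 0.0473 + 0.0136 + 0.0016 = 1.1190
TFR = 5 × 1.1190 = 5.595
GRR = 0.484 × 5.595 = 2.70798

2.708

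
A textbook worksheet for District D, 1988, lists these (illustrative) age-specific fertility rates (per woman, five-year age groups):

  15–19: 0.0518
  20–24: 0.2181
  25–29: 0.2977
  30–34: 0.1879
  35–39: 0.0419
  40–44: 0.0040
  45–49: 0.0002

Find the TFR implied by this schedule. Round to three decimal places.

Sum of ASFRs = 0.0518 + 0.2181 + 0.2977 + 0.1879 + 0.0419 + 0.0040 + 0.0002 = 0.8016
TFR = 5 × 0.8016 = 4.008

4.008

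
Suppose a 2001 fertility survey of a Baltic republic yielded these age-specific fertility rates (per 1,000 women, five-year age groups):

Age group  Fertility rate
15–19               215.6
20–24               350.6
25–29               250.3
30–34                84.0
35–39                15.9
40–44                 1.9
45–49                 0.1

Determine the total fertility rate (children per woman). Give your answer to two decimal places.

Sum of ASFRs = 215.6 + 350.6 + 250.3 + 84.0 + 15.9 + 1.9 + 0.1 = 918.4
TFR = 5 × 918.4 / 1000 = 4.592

4.59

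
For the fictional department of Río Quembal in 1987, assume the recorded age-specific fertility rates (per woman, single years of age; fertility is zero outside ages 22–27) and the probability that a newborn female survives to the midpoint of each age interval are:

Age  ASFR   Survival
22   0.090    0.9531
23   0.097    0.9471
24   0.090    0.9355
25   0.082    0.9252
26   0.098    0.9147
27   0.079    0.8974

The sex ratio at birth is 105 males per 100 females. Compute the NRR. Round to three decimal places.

0.243

Proportion female at birth = 100 / (100 + 105) = 0.48780.
Survival-weighted fertility by age (1·fₓ·Sₓ):
  22: 1 × 0.090 × 0.9531 = 0.08578
  23: 1 × 0.097 × 0.9471 = 0.09187
  24: 1 × 0.090 × 0.9355 = 0.08420
  25: 1 × 0.082 × 0.9252 = 0.07587
  26: 1 × 0.098 × 0.9147 = 0.08964
  27: 1 × 0.079 × 0.8974 = 0.07089
Sum = 0.49825
NRR = 0.48780 × 0.49825 = 0.24305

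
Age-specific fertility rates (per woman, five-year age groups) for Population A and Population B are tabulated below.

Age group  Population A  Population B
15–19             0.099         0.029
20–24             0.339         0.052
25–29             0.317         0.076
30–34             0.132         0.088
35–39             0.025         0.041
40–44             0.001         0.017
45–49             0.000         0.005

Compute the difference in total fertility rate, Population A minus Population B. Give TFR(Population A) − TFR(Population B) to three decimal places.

3.025

Population A:
  Sum of ASFRs = 0.099 + 0.339 + 0.317 + 0.132 + 0.025 + 0.001 + 0.000 = 0.913
  TFR = 5 × 0.913 = 4.565
Population B:
  Sum of ASFRs = 0.029 + 0.052 + 0.076 + 0.088 + 0.041 + 0.017 + 0.005 = 0.308
  TFR = 5 × 0.308 = 1.54
Difference = 4.565 − 1.54 = 3.025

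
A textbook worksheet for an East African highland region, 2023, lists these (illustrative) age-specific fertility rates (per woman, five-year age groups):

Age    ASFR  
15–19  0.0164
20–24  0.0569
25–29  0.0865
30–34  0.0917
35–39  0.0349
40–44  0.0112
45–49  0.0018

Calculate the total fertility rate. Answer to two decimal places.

1.50

Sum of ASFRs = 0.0164 + 0.0569 + 0.0865 + 0.0917 + 0.0349 + 0.0112 + 0.0018 = 0.2994
TFR = 5 × 0.2994 = 1.497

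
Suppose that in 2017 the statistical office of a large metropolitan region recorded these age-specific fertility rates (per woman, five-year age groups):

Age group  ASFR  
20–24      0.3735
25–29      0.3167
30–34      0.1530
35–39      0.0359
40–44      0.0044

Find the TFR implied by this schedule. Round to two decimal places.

4.42

Sum of ASFRs = 0.3735 + 0.3167 + 0.1530 + 0.0359 + 0.0044 = 0.8835
TFR = 5 × 0.8835 = 4.4175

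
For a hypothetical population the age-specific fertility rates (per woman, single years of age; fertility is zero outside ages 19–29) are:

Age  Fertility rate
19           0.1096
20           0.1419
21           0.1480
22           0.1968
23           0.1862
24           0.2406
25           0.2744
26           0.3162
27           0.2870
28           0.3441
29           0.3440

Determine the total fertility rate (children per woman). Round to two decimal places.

2.59

Sum of ASFRs = 0.1096 + 0.1419 + 0.1480 + 0.1968 + 0.1862 + 0.2406 + 0.2744 + 0.3162 + 0.2870 + 0.3441 + 0.3440 = 2.5888
TFR = 2.5888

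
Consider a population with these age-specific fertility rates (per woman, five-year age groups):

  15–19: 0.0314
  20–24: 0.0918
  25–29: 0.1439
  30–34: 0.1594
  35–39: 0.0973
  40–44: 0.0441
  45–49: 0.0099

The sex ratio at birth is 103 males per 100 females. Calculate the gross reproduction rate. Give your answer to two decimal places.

1.42

Proportion female at birth = 100 / (100 + 103) = 0.49261.
Sum of ASFRs = 0.0314 + 0.0918 + 0.1439 + 0.1594 + 0.0973 + 0.0441 + 0.0099 = 0.5778
TFR = 5 × 0.5778 = 2.889
GRR = 0.49261 × 2.889 = 1.42315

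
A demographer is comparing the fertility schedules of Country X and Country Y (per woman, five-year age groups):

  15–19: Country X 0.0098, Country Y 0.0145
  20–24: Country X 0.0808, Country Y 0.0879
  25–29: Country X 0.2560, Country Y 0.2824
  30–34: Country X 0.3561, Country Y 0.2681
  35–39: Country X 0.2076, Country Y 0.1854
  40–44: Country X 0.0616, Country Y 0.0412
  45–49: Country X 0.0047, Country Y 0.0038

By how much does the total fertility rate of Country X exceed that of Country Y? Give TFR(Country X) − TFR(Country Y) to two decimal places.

0.47

Country X:
  Sum of ASFRs = 0.0098 + 0.0808 + 0.2560 + 0.3561 + 0.2076 + 0.0616 + 0.0047 = 0.9766
  TFR = 5 × 0.9766 = 4.883
Country Y:
  Sum of ASFRs = 0.0145 + 0.0879 + 0.2824 + 0.2681 + 0.1854 + 0.0412 + 0.0038 = 0.8833
  TFR = 5 × 0.8833 = 4.4165
Difference = 4.883 − 4.4165 = 0.4665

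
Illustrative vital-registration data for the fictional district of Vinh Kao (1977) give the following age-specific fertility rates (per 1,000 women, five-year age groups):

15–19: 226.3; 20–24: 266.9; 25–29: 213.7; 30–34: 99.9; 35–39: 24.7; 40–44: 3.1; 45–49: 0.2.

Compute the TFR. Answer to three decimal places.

Sum of ASFRs = 226.3 + 266.9 + 213.7 + 99.9 + 24.7 + 3.1 + 0.2 = 834.8
TFR = 5 × 834.8 / 1000 = 4.174

4.174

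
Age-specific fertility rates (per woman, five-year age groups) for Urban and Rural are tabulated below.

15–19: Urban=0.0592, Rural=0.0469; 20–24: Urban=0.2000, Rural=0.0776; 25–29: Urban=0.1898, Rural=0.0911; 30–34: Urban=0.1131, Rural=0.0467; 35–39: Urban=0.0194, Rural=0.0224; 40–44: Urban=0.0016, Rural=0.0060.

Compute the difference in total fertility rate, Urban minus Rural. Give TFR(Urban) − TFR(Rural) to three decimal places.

Urban:
  Sum of ASFRs = 0.0592 + 0.2000 + 0.1898 + 0.1131 + 0.0194 + 0.0016 = 0.5831
  TFR = 5 × 0.5831 = 2.9155
Rural:
  Sum of ASFRs = 0.0469 + 0.0776 + 0.0911 + 0.0467 + 0.0224 + 0.0060 = 0.2907
  TFR = 5 × 0.2907 = 1.4535
Difference = 2.9155 − 1.4535 = 1.462

1.462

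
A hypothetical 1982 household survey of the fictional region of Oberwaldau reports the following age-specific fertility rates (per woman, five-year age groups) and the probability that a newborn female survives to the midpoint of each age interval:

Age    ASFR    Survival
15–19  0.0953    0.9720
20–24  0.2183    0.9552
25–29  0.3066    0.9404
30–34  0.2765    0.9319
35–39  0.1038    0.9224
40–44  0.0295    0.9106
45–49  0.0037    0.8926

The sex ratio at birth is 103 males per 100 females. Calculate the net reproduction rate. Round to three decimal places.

Proportion female at birth = 100 / (100 + 103) = 0.49261.
Survival-weighted fertility by age (5·fₓ·Sₓ):
  15–19: 5 × 0.0953 × 0.9720 = 0.46316
  20–24: 5 × 0.2183 × 0.9552 = 1.04260
  25–29: 5 × 0.3066 × 0.9404 = 1.44163
  30–34: 5 × 0.2765 × 0.9319 = 1.28835
  35–39: 5 × 0.1038 × 0.9224 = 0.47873
  40–44: 5 × 0.0295 × 0.9106 = 0.13431
  45–49: 5 × 0.0037 × 0.8926 = 0.01651
Sum = 4.86529
NRR = 0.49261 × 4.86529 = 2.39669

2.397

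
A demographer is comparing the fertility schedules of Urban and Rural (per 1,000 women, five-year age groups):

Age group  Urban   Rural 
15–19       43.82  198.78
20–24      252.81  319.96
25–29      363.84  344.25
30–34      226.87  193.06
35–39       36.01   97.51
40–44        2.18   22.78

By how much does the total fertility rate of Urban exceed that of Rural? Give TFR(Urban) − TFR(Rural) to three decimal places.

-1.254

Urban:
  Sum of ASFRs = 43.82 + 252.81 + 363.84 + 226.87 + 36.01 + 2.18 = 925.53
  TFR = 5 × 925.53 / 1000 = 4.62765
Rural:
  Sum of ASFRs = 198.78 + 319.96 + 344.25 + 193.06 + 97.51 + 22.78 = 1176.34
  TFR = 5 × 1176.34 / 1000 = 5.8817
Difference = 4.62765 − 5.8817 = -1.25405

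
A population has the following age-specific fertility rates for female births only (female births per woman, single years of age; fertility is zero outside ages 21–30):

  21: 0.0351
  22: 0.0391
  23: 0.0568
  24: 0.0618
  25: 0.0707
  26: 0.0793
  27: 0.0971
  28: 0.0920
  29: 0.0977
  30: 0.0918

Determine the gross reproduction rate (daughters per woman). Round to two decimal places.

Sum of female ASFRs = 0.0351 + 0.0391 + 0.0568 + 0.0618 + 0.0707 + 0.0793 + 0.0971 + 0.0920 + 0.0977 + 0.0918 = 0.7214
GRR = 0.7214

0.72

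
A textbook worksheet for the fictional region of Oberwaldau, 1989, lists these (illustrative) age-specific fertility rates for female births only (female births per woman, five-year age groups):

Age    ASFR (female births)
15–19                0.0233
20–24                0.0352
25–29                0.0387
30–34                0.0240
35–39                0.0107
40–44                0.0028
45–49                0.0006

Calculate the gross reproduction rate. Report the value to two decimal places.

0.68

Sum of female ASFRs = 0.0233 + 0.0352 + 0.0387 + 0.0240 + 0.0107 + 0.0028 + 0.0006 = 0.1353
GRR = 5 × 0.1353 = 0.6765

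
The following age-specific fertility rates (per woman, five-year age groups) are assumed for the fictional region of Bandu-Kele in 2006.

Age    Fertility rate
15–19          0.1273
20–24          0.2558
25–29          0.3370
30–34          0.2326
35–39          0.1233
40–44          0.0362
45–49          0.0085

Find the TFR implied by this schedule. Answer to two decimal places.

5.60

Sum of ASFRs = 0.1273 + 0.2558 + 0.3370 + 0.2326 + 0.1233 + 0.0362 + 0.0085 = 1.1207
TFR = 5 × 1.1207 = 5.6035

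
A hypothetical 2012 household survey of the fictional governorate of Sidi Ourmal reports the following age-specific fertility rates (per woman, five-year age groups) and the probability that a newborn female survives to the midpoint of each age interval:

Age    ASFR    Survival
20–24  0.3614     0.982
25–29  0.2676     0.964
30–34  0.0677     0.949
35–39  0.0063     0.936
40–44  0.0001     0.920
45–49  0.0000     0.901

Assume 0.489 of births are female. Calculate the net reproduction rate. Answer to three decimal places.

Proportion female at birth = 0.489.
Each age group contributes 5 × ASFR × survival:
  20–24: 5 × 0.3614 × 0.982 = 1.77447
  25–29: 5 × 0.2676 × 0.964 = 1.28983
  30–34: 5 × 0.0677 × 0.949 = 0.32124
  35–39: 5 × 0.0063 × 0.936 = 0.02948
  40–44: 5 × 0.0001 × 0.920 = 0.00046
  45–49: 5 × 0.0000 × 0.901 = 0.00000
Sum = 3.41548
NRR = 0.489 × 3.41548 = 1.67017

1.670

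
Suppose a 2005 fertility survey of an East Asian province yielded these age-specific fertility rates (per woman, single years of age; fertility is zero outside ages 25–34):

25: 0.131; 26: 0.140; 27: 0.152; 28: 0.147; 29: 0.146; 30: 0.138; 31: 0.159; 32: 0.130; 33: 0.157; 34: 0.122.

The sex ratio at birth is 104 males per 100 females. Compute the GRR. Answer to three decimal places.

0.697

Proportion female at birth = 100 / (100 + 104) = 0.49020.
Sum of ASFRs = 0.131 + 0.140 + 0.152 + 0.147 + 0.146 + 0.138 + 0.159 + 0.130 + 0.157 + 0.122 = 1.422
TFR = 1.422
GRR = 0.49020 × 1.422 = 0.69706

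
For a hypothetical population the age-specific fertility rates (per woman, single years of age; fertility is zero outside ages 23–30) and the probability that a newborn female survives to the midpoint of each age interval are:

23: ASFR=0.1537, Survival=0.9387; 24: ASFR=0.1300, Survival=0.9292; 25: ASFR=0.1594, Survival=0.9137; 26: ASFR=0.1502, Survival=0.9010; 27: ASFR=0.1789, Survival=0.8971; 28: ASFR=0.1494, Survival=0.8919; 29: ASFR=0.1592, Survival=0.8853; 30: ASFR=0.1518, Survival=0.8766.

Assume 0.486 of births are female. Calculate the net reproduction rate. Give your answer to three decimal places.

Proportion female at birth = 0.486.
Weighting each age-specific rate by interval width and survival:
  23: 1 × 0.1537 × 0.9387 = 0.14428
  24: 1 × 0.1300 × 0.9292 = 0.12080
  25: 1 × 0.1594 × 0.9137 = 0.14564
  26: 1 × 0.1502 × 0.9010 = 0.13533
  27: 1 × 0.1789 × 0.8971 = 0.16049
  28: 1 × 0.1494 × 0.8919 = 0.13325
  29: 1 × 0.1592 × 0.8853 = 0.14094
  30: 1 × 0.1518 × 0.8766 = 0.13307
Sum = 1.11380
NRR = 0.486 × 1.11380 = 0.54131

0.541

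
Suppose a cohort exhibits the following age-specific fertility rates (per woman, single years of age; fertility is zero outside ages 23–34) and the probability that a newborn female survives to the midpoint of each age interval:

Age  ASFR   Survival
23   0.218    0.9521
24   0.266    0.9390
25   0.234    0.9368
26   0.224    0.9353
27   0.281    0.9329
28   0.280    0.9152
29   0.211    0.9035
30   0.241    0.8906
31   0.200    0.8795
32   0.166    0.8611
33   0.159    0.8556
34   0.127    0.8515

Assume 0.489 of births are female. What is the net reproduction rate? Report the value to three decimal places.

Proportion female at birth = 0.489.
Per-age-group product (1 × ASFR × survival probability):
  23: 1 × 0.218 × 0.9521 = 0.20756
  24: 1 × 0.266 × 0.9390 = 0.24977
  25: 1 × 0.234 × 0.9368 = 0.21921
  26: 1 × 0.224 × 0.9353 = 0.20951
  27: 1 × 0.281 × 0.9329 = 0.26214
  28: 1 × 0.280 × 0.9152 = 0.25626
  29: 1 × 0.211 × 0.9035 = 0.19064
  30: 1 × 0.241 × 0.8906 = 0.21463
  31: 1 × 0.200 × 0.8795 = 0.17590
  32: 1 × 0.166 × 0.8611 = 0.14294
  33: 1 × 0.159 × 0.8556 = 0.13604
  34: 1 × 0.127 × 0.8515 = 0.10814
Sum = 2.37274
NRR = 0.489 × 2.37274 = 1.16027
NRR > 1, so each generation more than replaces itself.

1.160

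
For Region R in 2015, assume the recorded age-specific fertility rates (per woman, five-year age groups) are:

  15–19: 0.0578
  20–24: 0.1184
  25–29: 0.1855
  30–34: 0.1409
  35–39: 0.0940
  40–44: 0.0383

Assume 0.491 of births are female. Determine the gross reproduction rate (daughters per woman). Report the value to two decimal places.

1.56

Proportion female at birth = 0.491.
Sum of ASFRs = 0.0578 + 0.1184 + 0.1855 + 0.1409 + 0.0940 + 0.0383 = 0.6349
TFR = 5 × 0.6349 = 3.1745
GRR = 0.491 × 3.1745 = 1.55868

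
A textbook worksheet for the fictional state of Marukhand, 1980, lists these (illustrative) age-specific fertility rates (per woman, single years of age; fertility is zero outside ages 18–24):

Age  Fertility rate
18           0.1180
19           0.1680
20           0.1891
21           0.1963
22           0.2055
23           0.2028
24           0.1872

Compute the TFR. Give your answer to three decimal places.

Sum of ASFRs = 0.1180 + 0.1680 + 0.1891 + 0.1963 + 0.2055 + 0.2028 + 0.1872 = 1.2669
TFR = 1.2669

1.267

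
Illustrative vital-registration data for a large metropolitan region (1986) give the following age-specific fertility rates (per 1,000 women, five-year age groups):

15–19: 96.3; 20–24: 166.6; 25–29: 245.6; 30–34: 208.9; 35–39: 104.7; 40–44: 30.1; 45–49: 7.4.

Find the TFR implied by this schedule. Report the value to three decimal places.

Sum of ASFRs = 96.3 + 166.6 + 245.6 + 208.9 + 104.7 + 30.1 + 7.4 = 859.6
TFR = 5 × 859.6 / 1000 = 4.298

4.298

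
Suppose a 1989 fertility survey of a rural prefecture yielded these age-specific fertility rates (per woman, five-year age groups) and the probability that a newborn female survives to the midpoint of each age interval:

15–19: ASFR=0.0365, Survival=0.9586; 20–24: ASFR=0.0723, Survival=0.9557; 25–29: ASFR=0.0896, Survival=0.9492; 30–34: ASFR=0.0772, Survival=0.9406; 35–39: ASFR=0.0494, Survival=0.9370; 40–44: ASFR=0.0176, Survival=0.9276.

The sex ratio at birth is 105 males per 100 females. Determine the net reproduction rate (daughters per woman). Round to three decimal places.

Proportion female at birth = 100 / (100 + 105) = 0.48780.
Each age group contributes 5 × ASFR × survival:
  15–19: 5 × 0.0365 × 0.9586 = 0.17494
  20–24: 5 × 0.0723 × 0.9557 = 0.34549
  25–29: 5 × 0.0896 × 0.9492 = 0.42524
  30–34: 5 × 0.0772 × 0.9406 = 0.36307
  35–39: 5 × 0.0494 × 0.9370 = 0.23144
  40–44: 5 × 0.0176 × 0.9276 = 0.08163
Sum = 1.62181
NRR = 0.48780 × 1.62181 = 0.79112

0.791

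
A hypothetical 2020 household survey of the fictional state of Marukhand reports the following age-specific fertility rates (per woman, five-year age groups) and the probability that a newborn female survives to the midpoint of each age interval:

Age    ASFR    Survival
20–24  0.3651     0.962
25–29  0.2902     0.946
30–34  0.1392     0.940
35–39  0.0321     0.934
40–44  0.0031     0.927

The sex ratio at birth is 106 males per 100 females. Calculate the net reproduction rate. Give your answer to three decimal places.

1.916

Proportion female at birth = 100 / (100 + 106) = 0.48544.
Weighting each age-specific rate by interval width and survival:
  20–24: 5 × 0.3651 × 0.962 = 1.75613
  25–29: 5 × 0.2902 × 0.946 = 1.37265
  30–34: 5 × 0.1392 × 0.940 = 0.65424
  35–39: 5 × 0.0321 × 0.934 = 0.14991
  40–44: 5 × 0.0031 × 0.927 = 0.01437
Sum = 3.94730
NRR = 0.48544 × 3.94730 = 1.91618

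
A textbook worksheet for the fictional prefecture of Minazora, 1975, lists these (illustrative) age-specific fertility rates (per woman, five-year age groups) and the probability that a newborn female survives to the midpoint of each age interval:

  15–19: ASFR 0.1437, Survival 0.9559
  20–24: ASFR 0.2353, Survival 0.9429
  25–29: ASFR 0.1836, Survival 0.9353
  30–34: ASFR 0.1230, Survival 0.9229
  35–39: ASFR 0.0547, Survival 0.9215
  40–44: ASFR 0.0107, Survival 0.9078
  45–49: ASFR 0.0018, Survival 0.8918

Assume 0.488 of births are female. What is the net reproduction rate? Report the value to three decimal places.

1.723

Proportion female at birth = 0.488.
Each age group contributes 5 × ASFR × survival:
  15–19: 5 × 0.1437 × 0.9559 = 0.68681
  20–24: 5 × 0.2353 × 0.9429 = 1.10932
  25–29: 5 × 0.1836 × 0.9353 = 0.85861
  30–34: 5 × 0.1230 × 0.9229 = 0.56758
  35–39: 5 × 0.0547 × 0.9215 = 0.25203
  40–44: 5 × 0.0107 × 0.9078 = 0.04857
  45–49: 5 × 0.0018 × 0.8918 = 0.00803
Sum = 3.53095
NRR = 0.488 × 3.53095 = 1.72310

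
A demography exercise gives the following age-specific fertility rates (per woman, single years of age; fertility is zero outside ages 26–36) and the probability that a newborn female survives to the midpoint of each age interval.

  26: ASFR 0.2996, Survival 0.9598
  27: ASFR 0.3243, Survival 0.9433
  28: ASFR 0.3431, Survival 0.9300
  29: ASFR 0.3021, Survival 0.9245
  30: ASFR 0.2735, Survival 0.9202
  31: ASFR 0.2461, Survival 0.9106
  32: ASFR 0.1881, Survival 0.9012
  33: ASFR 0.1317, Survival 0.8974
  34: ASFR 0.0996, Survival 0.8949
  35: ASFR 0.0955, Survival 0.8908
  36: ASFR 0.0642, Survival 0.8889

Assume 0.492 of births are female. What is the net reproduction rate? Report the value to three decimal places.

1.076

Proportion female at birth = 0.492.
Weighting each age-specific rate by interval width and survival:
  26: 1 × 0.2996 × 0.9598 = 0.28756
  27: 1 × 0.3243 × 0.9433 = 0.30591
  28: 1 × 0.3431 × 0.9300 = 0.31908
  29: 1 × 0.3021 × 0.9245 = 0.27929
  30: 1 × 0.2735 × 0.9202 = 0.25167
  31: 1 × 0.2461 × 0.9106 = 0.22410
  32: 1 × 0.1881 × 0.9012 = 0.16952
  33: 1 × 0.1317 × 0.8974 = 0.11819
  34: 1 × 0.0996 × 0.8949 = 0.08913
  35: 1 × 0.0955 × 0.8908 = 0.08507
  36: 1 × 0.0642 × 0.8889 = 0.05707
Sum = 2.18659
NRR = 0.492 × 2.18659 = 1.07580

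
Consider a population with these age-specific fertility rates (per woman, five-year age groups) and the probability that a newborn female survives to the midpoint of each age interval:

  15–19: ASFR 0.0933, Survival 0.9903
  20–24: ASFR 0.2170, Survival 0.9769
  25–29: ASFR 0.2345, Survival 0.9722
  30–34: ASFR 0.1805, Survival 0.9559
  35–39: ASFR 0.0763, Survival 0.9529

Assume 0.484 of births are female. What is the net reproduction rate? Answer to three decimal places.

1.882

Proportion female at birth = 0.484.
Per-age-group product (5 × ASFR × survival probability):
  15–19: 5 × 0.0933 × 0.9903 = 0.46197
  20–24: 5 × 0.2170 × 0.9769 = 1.05994
  25–29: 5 × 0.2345 × 0.9722 = 1.13990
  30–34: 5 × 0.1805 × 0.9559 = 0.86270
  35–39: 5 × 0.0763 × 0.9529 = 0.36353
Sum = 3.88804
NRR = 0.484 × 3.88804 = 1.88181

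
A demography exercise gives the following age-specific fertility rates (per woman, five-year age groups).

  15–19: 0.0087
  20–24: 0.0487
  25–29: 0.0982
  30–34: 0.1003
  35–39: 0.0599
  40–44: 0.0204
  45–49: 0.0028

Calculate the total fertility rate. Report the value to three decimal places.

1.695

Sum of ASFRs = 0.0087 + 0.0487 + 0.0982 + 0.1003 + 0.0599 + 0.0204 + 0.0028 = 0.3390
TFR = 5 × 0.3390 = 1.695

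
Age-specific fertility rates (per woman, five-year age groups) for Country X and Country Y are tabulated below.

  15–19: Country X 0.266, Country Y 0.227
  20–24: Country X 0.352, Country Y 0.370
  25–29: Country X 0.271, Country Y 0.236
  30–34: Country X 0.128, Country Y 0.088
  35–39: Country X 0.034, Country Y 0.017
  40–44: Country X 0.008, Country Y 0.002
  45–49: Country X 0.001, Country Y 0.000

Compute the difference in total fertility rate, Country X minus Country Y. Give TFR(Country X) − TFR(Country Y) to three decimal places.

Country X:
  Sum of ASFRs = 0.266 + 0.352 + 0.271 + 0.128 + 0.034 + 0.008 + 0.001 = 1.060
  TFR = 5 × 1.060 = 5.3
Country Y:
  Sum of ASFRs = 0.227 + 0.370 + 0.236 + 0.088 + 0.017 + 0.002 + 0.000 = 0.940
  TFR = 5 × 0.940 = 4.7
Difference = 5.3 − 4.7 = 0.6

0.600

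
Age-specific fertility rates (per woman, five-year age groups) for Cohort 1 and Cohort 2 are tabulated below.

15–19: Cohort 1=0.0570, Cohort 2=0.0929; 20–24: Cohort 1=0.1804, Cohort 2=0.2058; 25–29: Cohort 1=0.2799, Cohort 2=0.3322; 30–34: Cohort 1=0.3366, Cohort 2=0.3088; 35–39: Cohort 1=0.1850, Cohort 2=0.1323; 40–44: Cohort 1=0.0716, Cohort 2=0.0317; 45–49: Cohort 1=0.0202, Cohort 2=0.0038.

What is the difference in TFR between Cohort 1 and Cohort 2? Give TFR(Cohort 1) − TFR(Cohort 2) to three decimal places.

Cohort 1:
  Sum of ASFRs = 0.0570 + 0.1804 + 0.2799 + 0.3366 + 0.1850 + 0.0716 + 0.0202 = 1.1307
  TFR = 5 × 1.1307 = 5.6535
Cohort 2:
  Sum of ASFRs = 0.0929 + 0.2058 + 0.3322 + 0.3088 + 0.1323 + 0.0317 + 0.0038 = 1.1075
  TFR = 5 × 1.1075 = 5.5375
Difference = 5.6535 − 5.5375 = 0.116

0.116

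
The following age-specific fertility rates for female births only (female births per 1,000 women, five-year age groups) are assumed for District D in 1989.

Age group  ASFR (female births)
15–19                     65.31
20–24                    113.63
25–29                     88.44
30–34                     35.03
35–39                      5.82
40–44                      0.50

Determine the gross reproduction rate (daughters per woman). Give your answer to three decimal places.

Sum of female ASFRs = 65.31 + 113.63 + 88.44 + 35.03 + 5.82 + 0.50 = 308.73
GRR = 5 × 308.73 / 1000 = 1.54365

1.544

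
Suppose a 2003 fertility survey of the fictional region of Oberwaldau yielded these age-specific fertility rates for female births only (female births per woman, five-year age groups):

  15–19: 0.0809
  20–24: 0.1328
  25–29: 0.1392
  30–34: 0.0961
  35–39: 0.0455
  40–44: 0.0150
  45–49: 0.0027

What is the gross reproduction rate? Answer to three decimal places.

Sum of female ASFRs = 0.0809 + 0.1328 + 0.1392 + 0.0961 + 0.0455 + 0.0150 + 0.0027 = 0.5122
GRR = 5 × 0.5122 = 2.561

2.561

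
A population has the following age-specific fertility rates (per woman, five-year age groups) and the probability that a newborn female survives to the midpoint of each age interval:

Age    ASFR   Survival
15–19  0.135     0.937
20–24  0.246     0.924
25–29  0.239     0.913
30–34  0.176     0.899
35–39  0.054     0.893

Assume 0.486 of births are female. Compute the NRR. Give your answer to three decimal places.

Proportion female at birth = 0.486.
Per-age-group product (5 × ASFR × survival probability):
  15–19: 5 × 0.135 × 0.937 = 0.63248
  20–24: 5 × 0.246 × 0.924 = 1.13652
  25–29: 5 × 0.239 × 0.913 = 1.09104
  30–34: 5 × 0.176 × 0.899 = 0.79112
  35–39: 5 × 0.054 × 0.893 = 0.24111
Sum = 3.89227
NRR = 0.486 × 3.89227 = 1.89164
An NRR exceeding 1 indicates intrinsic growth under these rates.

1.892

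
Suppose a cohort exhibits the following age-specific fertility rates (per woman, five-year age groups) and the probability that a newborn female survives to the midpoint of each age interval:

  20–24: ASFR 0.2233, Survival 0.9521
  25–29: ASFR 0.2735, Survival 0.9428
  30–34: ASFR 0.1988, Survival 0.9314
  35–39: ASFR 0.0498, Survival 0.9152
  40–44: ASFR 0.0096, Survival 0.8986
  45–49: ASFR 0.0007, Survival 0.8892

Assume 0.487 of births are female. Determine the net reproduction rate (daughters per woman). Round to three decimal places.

Proportion female at birth = 0.487.
Survival-weighted fertility by age (5·fₓ·Sₓ):
  20–24: 5 × 0.2233 × 0.9521 = 1.06302
  25–29: 5 × 0.2735 × 0.9428 = 1.28928
  30–34: 5 × 0.1988 × 0.9314 = 0.92581
  35–39: 5 × 0.0498 × 0.9152 = 0.22788
  40–44: 5 × 0.0096 × 0.8986 = 0.04313
  45–49: 5 × 0.0007 × 0.8892 = 0.00311
Sum = 3.55223
NRR = 0.487 × 3.55223 = 1.72994
An NRR exceeding 1 indicates intrinsic growth under these rates.

1.730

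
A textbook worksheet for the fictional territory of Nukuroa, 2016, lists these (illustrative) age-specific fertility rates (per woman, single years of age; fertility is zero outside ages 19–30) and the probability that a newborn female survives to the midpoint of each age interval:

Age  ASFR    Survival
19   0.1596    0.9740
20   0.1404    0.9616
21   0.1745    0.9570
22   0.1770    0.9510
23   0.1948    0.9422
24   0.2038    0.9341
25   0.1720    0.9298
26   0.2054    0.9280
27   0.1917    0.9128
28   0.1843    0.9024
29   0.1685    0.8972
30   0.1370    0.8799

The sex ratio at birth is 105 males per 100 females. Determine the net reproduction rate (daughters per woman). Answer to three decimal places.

0.958

Proportion female at birth = 100 / (100 + 105) = 0.48780.
Each age group contributes 1 × ASFR × survival:
  19: 1 × 0.1596 × 0.9740 = 0.15545
  20: 1 × 0.1404 × 0.9616 = 0.13501
  21: 1 × 0.1745 × 0.9570 = 0.16700
  22: 1 × 0.1770 × 0.9510 = 0.16833
  23: 1 × 0.1948 × 0.9422 = 0.18354
  24: 1 × 0.2038 × 0.9341 = 0.19037
  25: 1 × 0.1720 × 0.9298 = 0.15993
  26: 1 × 0.2054 × 0.9280 = 0.19061
  27: 1 × 0.1917 × 0.9128 = 0.17498
  28: 1 × 0.1843 × 0.9024 = 0.16631
  29: 1 × 0.1685 × 0.8972 = 0.15118
  30: 1 × 0.1370 × 0.8799 = 0.12055
Sum = 1.96326
NRR = 0.48780 × 1.96326 = 0.95768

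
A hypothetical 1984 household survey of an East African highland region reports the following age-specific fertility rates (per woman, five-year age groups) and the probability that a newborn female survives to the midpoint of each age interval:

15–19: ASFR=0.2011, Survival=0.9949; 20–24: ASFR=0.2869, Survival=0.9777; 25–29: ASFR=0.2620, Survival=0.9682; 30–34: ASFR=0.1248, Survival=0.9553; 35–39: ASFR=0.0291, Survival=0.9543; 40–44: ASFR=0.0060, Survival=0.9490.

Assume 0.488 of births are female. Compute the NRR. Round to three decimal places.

Proportion female at birth = 0.488.
Each age group contributes 5 × ASFR × survival:
  15–19: 5 × 0.2011 × 0.9949 = 1.00037
  20–24: 5 × 0.2869 × 0.9777 = 1.40251
  25–29: 5 × 0.2620 × 0.9682 = 1.26834
  30–34: 5 × 0.1248 × 0.9553 = 0.59611
  35–39: 5 × 0.0291 × 0.9543 = 0.13885
  40–44: 5 × 0.0060 × 0.9490 = 0.02847
Sum = 4.43465
NRR = 0.488 × 4.43465 = 2.16411
An NRR exceeding 1 indicates intrinsic growth under these rates.

2.164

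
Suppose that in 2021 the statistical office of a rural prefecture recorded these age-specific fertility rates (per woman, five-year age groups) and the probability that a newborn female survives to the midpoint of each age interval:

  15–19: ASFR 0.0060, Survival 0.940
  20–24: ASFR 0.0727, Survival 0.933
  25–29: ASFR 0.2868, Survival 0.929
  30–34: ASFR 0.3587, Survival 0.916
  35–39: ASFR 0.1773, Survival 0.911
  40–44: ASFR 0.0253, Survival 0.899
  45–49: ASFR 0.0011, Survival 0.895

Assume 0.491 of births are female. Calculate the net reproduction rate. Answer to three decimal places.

2.096

Proportion female at birth = 0.491.
Each age group contributes 5 × ASFR × survival:
  15–19: 5 × 0.0060 × 0.940 = 0.02820
  20–24: 5 × 0.0727 × 0.933 = 0.33915
  25–29: 5 × 0.2868 × 0.929 = 1.33219
  30–34: 5 × 0.3587 × 0.916 = 1.64285
  35–39: 5 × 0.1773 × 0.911 = 0.80760
  40–44: 5 × 0.0253 × 0.899 = 0.11372
  45–49: 5 × 0.0011 × 0.895 = 0.00492
Sum = 4.26863
NRR = 0.491 × 4.26863 = 2.09590
NRR > 1, so each generation more than replaces itself.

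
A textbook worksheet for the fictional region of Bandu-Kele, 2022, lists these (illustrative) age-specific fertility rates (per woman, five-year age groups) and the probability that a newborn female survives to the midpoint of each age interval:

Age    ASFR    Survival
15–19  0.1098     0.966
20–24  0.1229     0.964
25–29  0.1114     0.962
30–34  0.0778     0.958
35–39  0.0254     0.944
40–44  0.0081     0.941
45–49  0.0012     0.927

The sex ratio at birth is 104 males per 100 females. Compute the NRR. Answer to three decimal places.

1.076

Proportion female at birth = 100 / (100 + 104) = 0.49020.
Per-age-group product (5 × ASFR × survival probability):
  15–19: 5 × 0.1098 × 0.966 = 0.53033
  20–24: 5 × 0.1229 × 0.964 = 0.59238
  25–29: 5 × 0.1114 × 0.962 = 0.53583
  30–34: 5 × 0.0778 × 0.958 = 0.37266
  35–39: 5 × 0.0254 × 0.944 = 0.11989
  40–44: 5 × 0.0081 × 0.941 = 0.03811
  45–49: 5 × 0.0012 × 0.927 = 0.00556
Sum = 2.19476
NRR = 0.49020 × 2.19476 = 1.07587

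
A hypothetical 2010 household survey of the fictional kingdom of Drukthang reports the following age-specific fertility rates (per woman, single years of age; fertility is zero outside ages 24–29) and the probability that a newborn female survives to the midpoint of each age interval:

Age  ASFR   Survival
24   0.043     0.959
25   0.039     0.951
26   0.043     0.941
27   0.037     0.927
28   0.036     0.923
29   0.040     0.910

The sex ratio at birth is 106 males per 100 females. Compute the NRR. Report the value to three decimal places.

0.108

Proportion female at birth = 100 / (100 + 106) = 0.48544.
Each age group contributes 1 × ASFR × survival:
  24: 1 × 0.043 × 0.959 = 0.04124
  25: 1 × 0.039 × 0.951 = 0.03709
  26: 1 × 0.043 × 0.941 = 0.04046
  27: 1 × 0.037 × 0.927 = 0.03430
  28: 1 × 0.036 × 0.923 = 0.03323
  29: 1 × 0.040 × 0.910 = 0.03640
Sum = 0.22272
NRR = 0.48544 × 0.22272 = 0.10812
NRR < 1, so the cohort does not fully replace itself.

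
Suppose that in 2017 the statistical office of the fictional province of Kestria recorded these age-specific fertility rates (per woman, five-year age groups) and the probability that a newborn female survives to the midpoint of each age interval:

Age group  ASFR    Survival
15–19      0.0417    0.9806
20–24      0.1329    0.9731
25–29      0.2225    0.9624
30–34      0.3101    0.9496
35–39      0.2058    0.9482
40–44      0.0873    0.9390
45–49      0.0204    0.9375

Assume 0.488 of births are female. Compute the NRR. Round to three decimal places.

2.379

Proportion female at birth = 0.488.
Weighting each age-specific rate by interval width and survival:
  15–19: 5 × 0.0417 × 0.9806 = 0.20446
  20–24: 5 × 0.1329 × 0.9731 = 0.64662
  25–29: 5 × 0.2225 × 0.9624 = 1.07067
  30–34: 5 × 0.3101 × 0.9496 = 1.47235
  35–39: 5 × 0.2058 × 0.9482 = 0.97570
  40–44: 5 × 0.0873 × 0.9390 = 0.40987
  45–49: 5 × 0.0204 × 0.9375 = 0.09563
Sum = 4.87530
NRR = 0.488 × 4.87530 = 2.37915
An NRR exceeding 1 indicates intrinsic growth under these rates.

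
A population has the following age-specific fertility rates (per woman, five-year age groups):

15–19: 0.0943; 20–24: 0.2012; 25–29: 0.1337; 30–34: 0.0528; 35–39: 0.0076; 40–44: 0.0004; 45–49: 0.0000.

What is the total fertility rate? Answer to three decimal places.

2.450

Sum of ASFRs = 0.0943 + 0.2012 + 0.1337 + 0.0528 + 0.0076 + 0.0004 + 0.0000 = 0.4900
TFR = 5 × 0.4900 = 2.45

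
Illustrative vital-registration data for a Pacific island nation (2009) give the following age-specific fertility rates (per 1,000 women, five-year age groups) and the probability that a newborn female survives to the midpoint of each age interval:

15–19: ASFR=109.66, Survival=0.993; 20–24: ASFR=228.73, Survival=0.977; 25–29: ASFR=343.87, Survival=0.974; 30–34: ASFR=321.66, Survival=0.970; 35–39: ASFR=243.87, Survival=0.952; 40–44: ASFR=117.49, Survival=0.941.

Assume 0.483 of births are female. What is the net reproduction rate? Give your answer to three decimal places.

3.193

Proportion female at birth = 0.483.
Survival-weighted fertility by age (5·fₓ·Sₓ):
  15–19: 5 × 109.66/1000 × 0.993 = 0.54446
  20–24: 5 × 228.73/1000 × 0.977 = 1.11735
  25–29: 5 × 343.87/1000 × 0.974 = 1.67465
  30–34: 5 × 321.66/1000 × 0.970 = 1.56005
  35–39: 5 × 243.87/1000 × 0.952 = 1.16082
  40–44: 5 × 117.49/1000 × 0.941 = 0.55279
Sum = 6.61012
NRR = 0.483 × 6.61012 = 3.19269
With NRR above 1 the population is above replacement fertility.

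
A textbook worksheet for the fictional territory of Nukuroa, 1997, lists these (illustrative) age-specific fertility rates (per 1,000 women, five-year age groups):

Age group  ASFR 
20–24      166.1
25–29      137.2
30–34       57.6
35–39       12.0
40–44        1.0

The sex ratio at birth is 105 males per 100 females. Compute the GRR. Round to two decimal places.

Proportion female at birth = 100 / (100 + 105) = 0.48780.
Sum of ASFRs = 166.1 + 137.2 + 57.6 + 12.0 + 1.0 = 373.9
TFR = 5 × 373.9 / 1000 = 1.8695
GRR = 0.48780 × 1.8695 = 0.91194

0.91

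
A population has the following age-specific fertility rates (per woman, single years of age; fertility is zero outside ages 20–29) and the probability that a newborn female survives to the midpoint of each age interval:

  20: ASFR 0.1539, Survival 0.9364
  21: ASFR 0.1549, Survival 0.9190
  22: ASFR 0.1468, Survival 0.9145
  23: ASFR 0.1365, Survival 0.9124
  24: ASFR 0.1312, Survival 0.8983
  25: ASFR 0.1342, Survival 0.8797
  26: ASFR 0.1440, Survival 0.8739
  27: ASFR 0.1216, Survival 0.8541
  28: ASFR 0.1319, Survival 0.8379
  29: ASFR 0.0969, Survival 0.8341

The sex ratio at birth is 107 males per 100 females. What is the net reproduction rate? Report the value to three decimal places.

Proportion female at birth = 100 / (100 + 107) = 0.48309.
Each age group contributes 1 × ASFR × survival:
  20: 1 × 0.1539 × 0.9364 = 0.14411
  21: 1 × 0.1549 × 0.9190 = 0.14235
  22: 1 × 0.1468 × 0.9145 = 0.13425
  23: 1 × 0.1365 × 0.9124 = 0.12454
  24: 1 × 0.1312 × 0.8983 = 0.11786
  25: 1 × 0.1342 × 0.8797 = 0.11806
  26: 1 × 0.1440 × 0.8739 = 0.12584
  27: 1 × 0.1216 × 0.8541 = 0.10386
  28: 1 × 0.1319 × 0.8379 = 0.11052
  29: 1 × 0.0969 × 0.8341 = 0.08082
Sum = 1.20221
NRR = 0.48309 × 1.20221 = 0.58078
An NRR under 1 implies long-run decline under these rates.

0.581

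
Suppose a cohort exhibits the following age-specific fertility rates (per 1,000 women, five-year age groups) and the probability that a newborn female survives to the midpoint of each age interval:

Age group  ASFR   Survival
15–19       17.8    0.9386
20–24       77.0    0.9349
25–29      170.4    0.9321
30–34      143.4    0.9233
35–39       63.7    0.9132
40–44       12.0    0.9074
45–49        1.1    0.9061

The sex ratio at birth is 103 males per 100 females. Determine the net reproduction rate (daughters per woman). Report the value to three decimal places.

Proportion female at birth = 100 / (100 + 103) = 0.49261.
Per-age-group product (5 × ASFR × survival probability):
  15–19: 5 × 17.8/1000 × 0.9386 = 0.08354
  20–24: 5 × 77.0/1000 × 0.9349 = 0.35994
  25–29: 5 × 170.4/1000 × 0.9321 = 0.79415
  30–34: 5 × 143.4/1000 × 0.9233 = 0.66201
  35–39: 5 × 63.7/1000 × 0.9132 = 0.29085
  40–44: 5 × 12.0/1000 × 0.9074 = 0.05444
  45–49: 5 × 1.1/1000 × 0.9061 = 0.00498
Sum = 2.24991
NRR = 0.49261 × 2.24991 = 1.10833
An NRR exceeding 1 indicates intrinsic growth under these rates.

1.108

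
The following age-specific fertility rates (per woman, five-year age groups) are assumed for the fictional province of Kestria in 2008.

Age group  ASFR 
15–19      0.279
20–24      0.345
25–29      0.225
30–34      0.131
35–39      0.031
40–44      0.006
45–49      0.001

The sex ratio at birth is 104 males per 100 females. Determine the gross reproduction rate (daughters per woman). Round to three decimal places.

Proportion female at birth = 100 / (100 + 104) = 0.49020.
Sum of ASFRs = 0.279 + 0.345 + 0.225 + 0.131 + 0.031 + 0.006 + 0.001 = 1.018
TFR = 5 × 1.018 = 5.09
GRR = 0.49020 × 5.09 = 2.49512

2.495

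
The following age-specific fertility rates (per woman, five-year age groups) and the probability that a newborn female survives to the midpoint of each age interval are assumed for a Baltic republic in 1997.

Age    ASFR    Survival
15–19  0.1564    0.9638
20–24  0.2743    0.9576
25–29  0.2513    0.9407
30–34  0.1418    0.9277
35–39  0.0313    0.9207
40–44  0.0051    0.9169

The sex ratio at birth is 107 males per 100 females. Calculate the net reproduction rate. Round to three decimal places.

1.968

Proportion female at birth = 100 / (100 + 107) = 0.48309.
Each age group contributes 5 × ASFR × survival:
  15–19: 5 × 0.1564 × 0.9638 = 0.75369
  20–24: 5 × 0.2743 × 0.9576 = 1.31335
  25–29: 5 × 0.2513 × 0.9407 = 1.18199
  30–34: 5 × 0.1418 × 0.9277 = 0.65774
  35–39: 5 × 0.0313 × 0.9207 = 0.14409
  40–44: 5 × 0.0051 × 0.9169 = 0.02338
Sum = 4.07424
NRR = 0.48309 × 4.07424 = 1.96822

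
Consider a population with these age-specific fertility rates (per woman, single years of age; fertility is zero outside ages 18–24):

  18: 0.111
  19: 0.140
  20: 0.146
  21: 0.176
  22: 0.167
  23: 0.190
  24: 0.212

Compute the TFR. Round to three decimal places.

Sum of ASFRs = 0.111 + 0.140 + 0.146 + 0.176 + 0.167 + 0.190 + 0.212 = 1.142
TFR = 1.142

1.142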